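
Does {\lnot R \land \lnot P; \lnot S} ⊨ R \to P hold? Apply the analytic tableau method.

Yes

Initial set: {T (\lnot R \land \lnot P); T \lnot S; F (R \to P)}.
T (\lnot R \land \lnot P): α-rule — add T \lnot R, T \lnot P.
F (R \to P): α-rule — add T R, F P.
× closes — contains both R and \lnot R.
All 1 branch closes.
Every branch closed, so the premises entail the conclusion.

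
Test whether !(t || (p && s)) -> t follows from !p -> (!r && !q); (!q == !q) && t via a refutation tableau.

Yes

Initial set: {T (!p -> (!r && !q)); T ((!q == !q) && t); F (!(t || (p && s)) -> t)}.
T ((!q == !q) && t): α-rule — add T (!q == !q), T t.
F (!(t || (p && s)) -> t): α-rule — add T !(t || (p && s)), F t.
× closes — contains both t and !t.
All 1 branch closes.
Every branch closed, so the premises entail the conclusion.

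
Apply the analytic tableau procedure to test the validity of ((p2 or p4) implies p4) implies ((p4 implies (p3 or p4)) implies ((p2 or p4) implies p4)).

Assume the negation and expand:
Initial set: {not (((p2 or p4) implies p4) implies ((p4 implies (p3 or p4)) implies ((p2 or p4) implies p4)))}.
not (((p2 or p4) implies p4) implies ((p4 implies (p3 or p4)) implies ((p2 or p4) implies p4))): α-rule — add ((p2 or p4) implies p4), not ((p4 implies (p3 or p4)) implies ((p2 or p4) implies p4)).
not ((p4 implies (p3 or p4)) implies ((p2 or p4) implies p4)): α-rule — add (p4 implies (p3 or p4)), not ((p2 or p4) implies p4).
not ((p2 or p4) implies p4): α-rule — add (p2 or p4), not p4.
((p2 or p4) implies p4): β-rule — branch into not (p2 or p4)  //  p4.
  branch 1 (add not (p2 or p4)):
    not (p2 or p4): α-rule — add not p2, not p4.
    (p4 implies (p3 or p4)): β-rule — branch into not p4  //  (p3 or p4).
      branch 1.1 (add not p4):
        (p2 or p4): β-rule — branch into p2  //  p4.
          branch 1.1.1 (add p2):
            × closes — contains both p2 and not p2.
          branch 1.1.2 (add p4):
            × closes — contains both p4 and not p4.
      branch 1.2 (add (p3 or p4)):
        (p2 or p4): β-rule — branch into p2  //  p4.
          branch 1.2.1 (add p2):
            × closes — contains both p2 and not p2.
          branch 1.2.2 (add p4):
            × closes — contains both p4 and not p4.
  branch 2 (add p4):
    × closes — contains both p4 and not p4.
All 5 branches close.
Every branch closed, so the negation is unsatisfiable and the formula is valid.

Valid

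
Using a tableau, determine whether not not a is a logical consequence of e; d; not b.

No

Initial set: {T e; T d; T not b; F not not a}.
F not not a: drop double negation, giving F a.
○ open, literals {a=false, b=false, d=true, e=true}.
0 branches closed, 1 open.
An open branch gives a countermodel: a=false, b=false, d=true, e=true (unmentioned atoms arbitrary); the premises hold there but the conclusion fails.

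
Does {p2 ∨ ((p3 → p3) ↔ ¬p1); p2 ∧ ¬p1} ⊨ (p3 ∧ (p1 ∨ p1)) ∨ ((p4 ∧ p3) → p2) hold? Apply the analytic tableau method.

Initial set: {(p2 ∨ ((p3 → p3) ↔ ¬p1)); (p2 ∧ ¬p1); ¬((p3 ∧ (p1 ∨ p1)) ∨ ((p4 ∧ p3) → p2))}.
(p2 ∧ ¬p1): α-rule — add p2, ¬p1.
¬((p3 ∧ (p1 ∨ p1)) ∨ ((p4 ∧ p3) → p2)): α-rule — add ¬(p3 ∧ (p1 ∨ p1)), ¬((p4 ∧ p3) → p2).
¬((p4 ∧ p3) → p2): α-rule — add (p4 ∧ p3), ¬p2.
× closes — contains both p2 and ¬p2.
All 1 branch closes.
Every branch closed, so the premises entail the conclusion.

Yes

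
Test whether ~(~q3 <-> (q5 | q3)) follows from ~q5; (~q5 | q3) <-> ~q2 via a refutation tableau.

Yes

Initial set: {~q5; ((~q5 | q3) <-> ~q2); ~~(~q3 <-> (q5 | q3))}.
((~q5 | q3) <-> ~q2): β-rule — branch into (~q5 | q3), ~q2  //  ~(~q5 | q3), ~~q2.
  branch 1 (add (~q5 | q3), ~q2):
    ~~(~q3 <-> (q5 | q3)): β-rule — branch into ~q3, (q5 | q3)  //  ~~q3, ~(q5 | q3).
      branch 1.1 (add ~q3, (q5 | q3)):
        (~q5 | q3): β-rule — branch into ~q5  //  q3.
          branch 1.1.1 (add ~q5):
            (q5 | q3): β-rule — branch into q5  //  q3.
              branch 1.1.1.1 (add q5):
                × closes — contains both q5 and ~q5.
              branch 1.1.1.2 (add q3):
                × closes — contains both q3 and ~q3.
          branch 1.1.2 (add q3):
            × closes — contains both q3 and ~q3.
      branch 1.2 (add ~~q3, ~(q5 | q3)):
        ~(q5 | q3): α-rule — add ~q5, ~q3.
        × closes — contains both q3 and ~q3.
  branch 2 (add ~(~q5 | q3), ~~q2):
    ~(~q5 | q3): α-rule — add ~~q5, ~q3.
    × closes — contains both q5 and ~q5.
All 5 branches close.
Every branch closed, so the premises entail the conclusion.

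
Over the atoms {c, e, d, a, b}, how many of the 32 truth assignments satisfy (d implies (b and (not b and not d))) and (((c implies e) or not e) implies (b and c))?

4

Initial set: {((d implies (b and (not b and not d))) and (((c implies e) or not e) implies (b and c)))}.
((d implies (b and (not b and not d))) and (((c implies e) or not e) implies (b and c))): α-rule — add (d implies (b and (not b and not d))), (((c implies e) or not e) implies (b and c)).
(d implies (b and (not b and not d))): β-rule — branch into not d  //  (b and (not b and not d)).
  branch 1 (add not d):
    (((c implies e) or not e) implies (b and c)): β-rule — branch into not ((c implies e) or not e)  //  (b and c).
      branch 1.1 (add not ((c implies e) or not e)):
        not ((c implies e) or not e): α-rule — add not (c implies e), not not e.
        not (c implies e): α-rule — add c, not e.
        × closes — contains both e and not e.
      branch 1.2 (add (b and c)):
        (b and c): α-rule — add b, c.
        ○ open, literals {b=T, c=T, d=F}.
  branch 2 (add (b and (not b and not d))):
    (b and (not b and not d)): α-rule — add b, (not b and not d).
    (not b and not d): α-rule — add not b, not d.
    × closes — contains both b and not b.
2 branches closed, 1 open.
Each open branch fixes some atoms; the unmentioned ones are free. Counting distinct full assignments: branch {b=T, c=T, d=F} (e, a) contributes 4 new. Total: 4.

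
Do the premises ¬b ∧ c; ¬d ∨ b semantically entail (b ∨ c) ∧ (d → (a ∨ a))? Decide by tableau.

Yes

Initial set: {(¬b ∧ c); (¬d ∨ b); ¬((b ∨ c) ∧ (d → (a ∨ a)))}.
(¬b ∧ c): α-rule — add ¬b, c.
(¬d ∨ b): β-rule — branch into ¬d  //  b.
  branch 1 (add ¬d):
    ¬((b ∨ c) ∧ (d → (a ∨ a))): β-rule — branch into ¬(b ∨ c)  //  ¬(d → (a ∨ a)).
      branch 1.1 (add ¬(b ∨ c)):
        ¬(b ∨ c): α-rule — add ¬b, ¬c.
        × closes — contains both c and ¬c.
      branch 1.2 (add ¬(d → (a ∨ a))):
        ¬(d → (a ∨ a)): α-rule — add d, ¬(a ∨ a).
        × closes — contains both d and ¬d.
  branch 2 (add b):
    × closes — contains both b and ¬b.
All 3 branches close.
Every branch closed, so the premises entail the conclusion.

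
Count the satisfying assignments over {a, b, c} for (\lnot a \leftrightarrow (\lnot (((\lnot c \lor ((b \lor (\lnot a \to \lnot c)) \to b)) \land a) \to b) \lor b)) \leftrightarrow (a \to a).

3

Initial set: {((\lnot a \leftrightarrow (\lnot (((\lnot c \lor ((b \lor (\lnot a \to \lnot c)) \to b)) \land a) \to b) \lor b)) \leftrightarrow (a \to a))}.
((\lnot a \leftrightarrow (\lnot (((\lnot c \lor ((b \lor (\lnot a \to \lnot c)) \to b)) \land a) \to b) \lor b)) \leftrightarrow (a \to a)): β-rule — branch into (\lnot a \leftrightarrow (\lnot (((\lnot c \lor ((b \lor (\lnot a \to \lnot c)) \to b)) \land a) \to b) \lor b)), (a \to a)  //  \lnot (\lnot a \leftrightarrow (\lnot (((\lnot c \lor ((b \lor (\lnot a \to \lnot c)) \to b)) \land a) \to b) \lor b)), \lnot (a \to a).
  branch 1 (add (\lnot a \leftrightarrow (\lnot (((\lnot c \lor ((b \lor (\lnot a \to \lnot c)) \to b)) \land a) \to b) \lor b)), (a \to a)):
    (\lnot a \leftrightarrow (\lnot (((\lnot c \lor ((b \lor (\lnot a \to \lnot c)) \to b)) \land a) \to b) \lor b)): β-rule — branch into \lnot a, (\lnot (((\lnot c \lor ((b \lor (\lnot a \to \lnot c)) \to b)) \land a) \to b) \lor b)  //  \lnot \lnot a, \lnot (\lnot (((\lnot c \lor ((b \lor (\lnot a \to \lnot c)) \to b)) \land a) \to b) \lor b).
      branch 1.1 (add \lnot a, (\lnot (((\lnot c \lor ((b \lor (\lnot a \to \lnot c)) \to b)) \land a) \to b) \lor b)):
        (a \to a): β-rule — branch into \lnot a  //  a.
          branch 1.1.1 (add \lnot a):
            (\lnot (((\lnot c \lor ((b \lor (\lnot a \to \lnot c)) \to b)) \land a) \to b) \lor b): β-rule — branch into \lnot (((\lnot c \lor ((b \lor (\lnot a \to \lnot c)) \to b)) \land a) \to b)  //  b.
              branch 1.1.1.1 (add \lnot (((\lnot c \lor ((b \lor (\lnot a \to \lnot c)) \to b)) \land a) \to b)):
                \lnot (((\lnot c \lor ((b \lor (\lnot a \to \lnot c)) \to b)) \land a) \to b): α-rule — add ((\lnot c \lor ((b \lor (\lnot a \to \lnot c)) \to b)) \land a), \lnot b.
                ((\lnot c \lor ((b \lor (\lnot a \to \lnot c)) \to b)) \land a): α-rule — add (\lnot c \lor ((b \lor (\lnot a \to \lnot c)) \to b)), a.
                × closes — contains both a and \lnot a.
              branch 1.1.1.2 (add b):
                ○ open, literals {a=0, b=1}.
          branch 1.1.2 (add a):
            × closes — contains both a and \lnot a.
      branch 1.2 (add \lnot \lnot a, \lnot (\lnot (((\lnot c \lor ((b \lor (\lnot a \to \lnot c)) \to b)) \land a) \to b) \lor b)):
        \lnot (\lnot (((\lnot c \lor ((b \lor (\lnot a \to \lnot c)) \to b)) \land a) \to b) \lor b): α-rule — add \lnot \lnot (((\lnot c \lor ((b \lor (\lnot a \to \lnot c)) \to b)) \land a) \to b), \lnot b.
        (a \to a): β-rule — branch into \lnot a  //  a.
          branch 1.2.1 (add \lnot a):
            × closes — contains both a and \lnot a.
          branch 1.2.2 (add a):
            \lnot \lnot (((\lnot c \lor ((b \lor (\lnot a \to \lnot c)) \to b)) \land a) \to b): β-rule — branch into \lnot ((\lnot c \lor ((b \lor (\lnot a \to \lnot c)) \to b)) \land a)  //  b.
              branch 1.2.2.1 (add \lnot ((\lnot c \lor ((b \lor (\lnot a \to \lnot c)) \to b)) \land a)):
                \lnot ((\lnot c \lor ((b \lor (\lnot a \to \lnot c)) \to b)) \land a): β-rule — branch into \lnot (\lnot c \lor ((b \lor (\lnot a \to \lnot c)) \to b))  //  \lnot a.
                  branch 1.2.2.1.1 (add \lnot (\lnot c \lor ((b \lor (\lnot a \to \lnot c)) \to b))):
                    \lnot (\lnot c \lor ((b \lor (\lnot a \to \lnot c)) \to b)): α-rule — add \lnot \lnot c, \lnot ((b \lor (\lnot a \to \lnot c)) \to b).
                    \lnot ((b \lor (\lnot a \to \lnot c)) \to b): α-rule — add (b \lor (\lnot a \to \lnot c)), \lnot b.
                    (b \lor (\lnot a \to \lnot c)): β-rule — branch into b  //  (\lnot a \to \lnot c).
                      branch 1.2.2.1.1.1 (add b):
                        × closes — contains both b and \lnot b.
                      branch 1.2.2.1.1.2 (add (\lnot a \to \lnot c)):
                        (\lnot a \to \lnot c): β-rule — branch into \lnot \lnot a  //  \lnot c.
                          branch 1.2.2.1.1.2.1 (add \lnot \lnot a):
                            ○ open, literals {a=1, b=0, c=1}.
                          branch 1.2.2.1.1.2.2 (add \lnot c):
                            × closes — contains both c and \lnot c.
                  branch 1.2.2.1.2 (add \lnot a):
                    × closes — contains both a and \lnot a.
              branch 1.2.2.2 (add b):
                × closes — contains both b and \lnot b.
  branch 2 (add \lnot (\lnot a \leftrightarrow (\lnot (((\lnot c \lor ((b \lor (\lnot a \to \lnot c)) \to b)) \land a) \to b) \lor b)), \lnot (a \to a)):
    \lnot (a \to a): α-rule — add a, \lnot a.
    × closes — contains both a and \lnot a.
8 branches closed, 2 open.
Each open branch fixes some atoms; the unmentioned ones are free. Counting distinct full assignments: branch {a=0, b=1} (c) contributes 2 new; branch {a=1, b=0, c=1} (none free) contributes 1 new. Total: 3.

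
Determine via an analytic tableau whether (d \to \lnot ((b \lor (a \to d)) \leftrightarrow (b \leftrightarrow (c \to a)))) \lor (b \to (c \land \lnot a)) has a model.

Satisfiable

Initial set: {((d \to \lnot ((b \lor (a \to d)) \leftrightarrow (b \leftrightarrow (c \to a)))) \lor (b \to (c \land \lnot a)))}.
((d \to \lnot ((b \lor (a \to d)) \leftrightarrow (b \leftrightarrow (c \to a)))) \lor (b \to (c \land \lnot a))): β-rule — branch into (d \to \lnot ((b \lor (a \to d)) \leftrightarrow (b \leftrightarrow (c \to a))))  //  (b \to (c \land \lnot a)).
  branch 1 (add (d \to \lnot ((b \lor (a \to d)) \leftrightarrow (b \leftrightarrow (c \to a))))):
    (d \to \lnot ((b \lor (a \to d)) \leftrightarrow (b \leftrightarrow (c \to a)))): β-rule — branch into \lnot d  //  \lnot ((b \lor (a \to d)) \leftrightarrow (b \leftrightarrow (c \to a))).
      branch 1.1 (add \lnot d):
        ○ open, literals {d=F}.
      branch 1.2 (add \lnot ((b \lor (a \to d)) \leftrightarrow (b \leftrightarrow (c \to a)))):
        \lnot ((b \lor (a \to d)) \leftrightarrow (b \leftrightarrow (c \to a))): β-rule — branch into (b \lor (a \to d)), \lnot (b \leftrightarrow (c \to a))  //  \lnot (b \lor (a \to d)), (b \leftrightarrow (c \to a)).
          branch 1.2.1 (add (b \lor (a \to d)), \lnot (b \leftrightarrow (c \to a))):
            (b \lor (a \to d)): β-rule — branch into b  //  (a \to d).
              branch 1.2.1.1 (add b):
                \lnot (b \leftrightarrow (c \to a)): β-rule — branch into b, \lnot (c \to a)  //  \lnot b, (c \to a).
                  branch 1.2.1.1.1 (add b, \lnot (c \to a)):
                    \lnot (c \to a): α-rule — add c, \lnot a.
                    ○ open, literals {a=F, b=T, c=T}.
                  branch 1.2.1.1.2 (add \lnot b, (c \to a)):
                    × closes — contains both b and \lnot b.
              branch 1.2.1.2 (add (a \to d)):
                \lnot (b \leftrightarrow (c \to a)): β-rule — branch into b, \lnot (c \to a)  //  \lnot b, (c \to a).
                  branch 1.2.1.2.1 (add b, \lnot (c \to a)):
                    \lnot (c \to a): α-rule — add c, \lnot a.
                    (a \to d): β-rule — branch into \lnot a  //  d.
                      branch 1.2.1.2.1.1 (add \lnot a):
                        ○ open, literals {a=F, b=T, c=T}.
                      branch 1.2.1.2.1.2 (add d):
                        ○ open, literals {a=F, b=T, c=T, d=T}.
                  branch 1.2.1.2.2 (add \lnot b, (c \to a)):
                    (a \to d): β-rule — branch into \lnot a  //  d.
                      branch 1.2.1.2.2.1 (add \lnot a):
                        (c \to a): β-rule — branch into \lnot c  //  a.
                          branch 1.2.1.2.2.1.1 (add \lnot c):
                            ○ open, literals {a=F, b=F, c=F}.
                          branch 1.2.1.2.2.1.2 (add a):
                            × closes — contains both a and \lnot a.
                      branch 1.2.1.2.2.2 (add d):
                        (c \to a): β-rule — branch into \lnot c  //  a.
                          branch 1.2.1.2.2.2.1 (add \lnot c):
                            ○ open, literals {b=F, c=F, d=T}.
                          branch 1.2.1.2.2.2.2 (add a):
                            ○ open, literals {a=T, b=F, d=T}.
          branch 1.2.2 (add \lnot (b \lor (a \to d)), (b \leftrightarrow (c \to a))):
            \lnot (b \lor (a \to d)): α-rule — add \lnot b, \lnot (a \to d).
            \lnot (a \to d): α-rule — add a, \lnot d.
            (b \leftrightarrow (c \to a)): β-rule — branch into b, (c \to a)  //  \lnot b, \lnot (c \to a).
              branch 1.2.2.1 (add b, (c \to a)):
                × closes — contains both b and \lnot b.
              branch 1.2.2.2 (add \lnot b, \lnot (c \to a)):
                \lnot (c \to a): α-rule — add c, \lnot a.
                × closes — contains both a and \lnot a.
  branch 2 (add (b \to (c \land \lnot a))):
    (b \to (c \land \lnot a)): β-rule — branch into \lnot b  //  (c \land \lnot a).
      branch 2.1 (add \lnot b):
        ○ open, literals {b=F}.
      branch 2.2 (add (c \land \lnot a)):
        (c \land \lnot a): α-rule — add c, \lnot a.
        ○ open, literals {a=F, c=T}.
4 branches closed, 9 open.
An open branch gives a satisfying assignment: d=F.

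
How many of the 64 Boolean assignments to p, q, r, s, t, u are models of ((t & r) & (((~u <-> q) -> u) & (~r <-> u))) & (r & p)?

Initial set: {(((t & r) & (((~u <-> q) -> u) & (~r <-> u))) & (r & p))}.
(((t & r) & (((~u <-> q) -> u) & (~r <-> u))) & (r & p)): α-rule — add ((t & r) & (((~u <-> q) -> u) & (~r <-> u))), (r & p).
((t & r) & (((~u <-> q) -> u) & (~r <-> u))): α-rule — add (t & r), (((~u <-> q) -> u) & (~r <-> u)).
(r & p): α-rule — add r, p.
(t & r): α-rule — add t, r.
(((~u <-> q) -> u) & (~r <-> u)): α-rule — add ((~u <-> q) -> u), (~r <-> u).
((~u <-> q) -> u): β-rule — branch into ~(~u <-> q)  //  u.
  branch 1 (add ~(~u <-> q)):
    (~r <-> u): β-rule — branch into ~r, u  //  ~~r, ~u.
      branch 1.1 (add ~r, u):
        × closes — contains both r and ~r.
      branch 1.2 (add ~~r, ~u):
        ~(~u <-> q): β-rule — branch into ~u, ~q  //  ~~u, q.
          branch 1.2.1 (add ~u, ~q):
            ○ open, literals {p=true, q=false, r=true, t=true, u=false}.
          branch 1.2.2 (add ~~u, q):
            × closes — contains both u and ~u.
  branch 2 (add u):
    (~r <-> u): β-rule — branch into ~r, u  //  ~~r, ~u.
      branch 2.1 (add ~r, u):
        × closes — contains both r and ~r.
      branch 2.2 (add ~~r, ~u):
        × closes — contains both u and ~u.
4 branches closed, 1 open.
Each open branch fixes some atoms; the unmentioned ones are free. Counting distinct full assignments: branch {p=true, q=false, r=true, t=true, u=false} (s) contributes 2 new. Total: 2.

2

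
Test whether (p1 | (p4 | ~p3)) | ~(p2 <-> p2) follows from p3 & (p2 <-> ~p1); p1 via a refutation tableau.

Initial set: {(p3 & (p2 <-> ~p1)); p1; ~((p1 | (p4 | ~p3)) | ~(p2 <-> p2))}.
(p3 & (p2 <-> ~p1)): α-rule — add p3, (p2 <-> ~p1).
~((p1 | (p4 | ~p3)) | ~(p2 <-> p2)): α-rule — add ~(p1 | (p4 | ~p3)), ~~(p2 <-> p2).
~(p1 | (p4 | ~p3)): α-rule — add ~p1, ~(p4 | ~p3).
× closes — contains both p1 and ~p1.
All 1 branch closes.
Every branch closed, so the premises entail the conclusion.

Yes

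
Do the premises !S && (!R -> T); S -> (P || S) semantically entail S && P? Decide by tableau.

Initial set: {(!S && (!R -> T)); (S -> (P || S)); !(S && P)}.
(!S && (!R -> T)): α-rule — add !S, (!R -> T).
(S -> (P || S)): β-rule — branch into !S  //  (P || S).
  branch 1 (add !S):
    !(S && P): β-rule — branch into !S  //  !P.
      branch 1.1 (add !S):
        (!R -> T): β-rule — branch into !!R  //  T.
          branch 1.1.1 (add !!R):
            ○ open, literals {R=1, S=0}.
          branch 1.1.2 (add T):
            ○ open, literals {S=0, T=1}.
      branch 1.2 (add !P):
        (!R -> T): β-rule — branch into !!R  //  T.
          branch 1.2.1 (add !!R):
            ○ open, literals {P=0, R=1, S=0}.
          branch 1.2.2 (add T):
            ○ open, literals {P=0, S=0, T=1}.
  branch 2 (add (P || S)):
    !(S && P): β-rule — branch into !S  //  !P.
      branch 2.1 (add !S):
        (!R -> T): β-rule — branch into !!R  //  T.
          branch 2.1.1 (add !!R):
            (P || S): β-rule — branch into P  //  S.
              branch 2.1.1.1 (add P):
                ○ open, literals {P=1, R=1, S=0}.
              branch 2.1.1.2 (add S):
                × closes — contains both S and !S.
          branch 2.1.2 (add T):
            (P || S): β-rule — branch into P  //  S.
              branch 2.1.2.1 (add P):
                ○ open, literals {P=1, S=0, T=1}.
              branch 2.1.2.2 (add S):
                × closes — contains both S and !S.
      branch 2.2 (add !P):
        (!R -> T): β-rule — branch into !!R  //  T.
          branch 2.2.1 (add !!R):
            (P || S): β-rule — branch into P  //  S.
              branch 2.2.1.1 (add P):
                × closes — contains both P and !P.
              branch 2.2.1.2 (add S):
                × closes — contains both S and !S.
          branch 2.2.2 (add T):
            (P || S): β-rule — branch into P  //  S.
              branch 2.2.2.1 (add P):
                × closes — contains both P and !P.
              branch 2.2.2.2 (add S):
                × closes — contains both S and !S.
6 branches closed, 6 open.
An open branch gives a countermodel: R=1, S=0 (unmentioned atoms arbitrary); the premises hold there but the conclusion fails.

No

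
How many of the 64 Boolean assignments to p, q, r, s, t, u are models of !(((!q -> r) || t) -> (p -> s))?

14

Initial set: {!(((!q -> r) || t) -> (p -> s))}.
!(((!q -> r) || t) -> (p -> s)): α-rule — add ((!q -> r) || t), !(p -> s).
!(p -> s): α-rule — add p, !s.
((!q -> r) || t): β-rule — branch into (!q -> r)  //  t.
  branch 1 (add (!q -> r)):
    (!q -> r): β-rule — branch into !!q  //  r.
      branch 1.1 (add !!q):
        ○ open, literals {p=T, q=T, s=F}.
      branch 1.2 (add r):
        ○ open, literals {p=T, r=T, s=F}.
  branch 2 (add t):
    ○ open, literals {p=T, s=F, t=T}.
0 branches closed, 3 open.
Each open branch fixes some atoms; the unmentioned ones are free. Counting distinct full assignments: branch {p=T, q=T, s=F} (r, t, u) contributes 8 new; branch {p=T, r=T, s=F} (q, t, u) contributes 4 new; branch {p=T, s=F, t=T} (q, r, u) contributes 2 new. Total: 14.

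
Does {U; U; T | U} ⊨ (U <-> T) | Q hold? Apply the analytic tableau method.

Initial set: {U; U; (T | U); ~((U <-> T) | Q)}.
~((U <-> T) | Q): α-rule — add ~(U <-> T), ~Q.
(T | U): β-rule — branch into T  //  U.
  branch 1 (add T):
    ~(U <-> T): β-rule — branch into U, ~T  //  ~U, T.
      branch 1.1 (add U, ~T):
        × closes — contains both T and ~T.
      branch 1.2 (add ~U, T):
        × closes — contains both U and ~U.
  branch 2 (add U):
    ~(U <-> T): β-rule — branch into U, ~T  //  ~U, T.
      branch 2.1 (add U, ~T):
        ○ open, literals {Q=false, T=false, U=true}.
      branch 2.2 (add ~U, T):
        × closes — contains both U and ~U.
3 branches closed, 1 open.
An open branch gives a countermodel: Q=false, T=false, U=true (unmentioned atoms arbitrary); the premises hold there but the conclusion fails.

No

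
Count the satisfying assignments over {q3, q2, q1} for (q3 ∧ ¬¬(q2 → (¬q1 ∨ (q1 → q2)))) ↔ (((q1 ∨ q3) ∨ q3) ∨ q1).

6

Initial set: {((q3 ∧ ¬¬(q2 → (¬q1 ∨ (q1 → q2)))) ↔ (((q1 ∨ q3) ∨ q3) ∨ q1))}.
((q3 ∧ ¬¬(q2 → (¬q1 ∨ (q1 → q2)))) ↔ (((q1 ∨ q3) ∨ q3) ∨ q1)): β-rule — branch into (q3 ∧ ¬¬(q2 → (¬q1 ∨ (q1 → q2)))), (((q1 ∨ q3) ∨ q3) ∨ q1)  //  ¬(q3 ∧ ¬¬(q2 → (¬q1 ∨ (q1 → q2)))), ¬(((q1 ∨ q3) ∨ q3) ∨ q1).
  branch 1 (add (q3 ∧ ¬¬(q2 → (¬q1 ∨ (q1 → q2)))), (((q1 ∨ q3) ∨ q3) ∨ q1)):
    (q3 ∧ ¬¬(q2 → (¬q1 ∨ (q1 → q2)))): α-rule — add q3, ¬¬(q2 → (¬q1 ∨ (q1 → q2))).
    ¬¬(q2 → (¬q1 ∨ (q1 → q2))): drop double negation, giving (q2 → (¬q1 ∨ (q1 → q2))).
    (((q1 ∨ q3) ∨ q3) ∨ q1): β-rule — branch into ((q1 ∨ q3) ∨ q3)  //  q1.
      branch 1.1 (add ((q1 ∨ q3) ∨ q3)):
        (q2 → (¬q1 ∨ (q1 → q2))): β-rule — branch into ¬q2  //  (¬q1 ∨ (q1 → q2)).
          branch 1.1.1 (add ¬q2):
            ((q1 ∨ q3) ∨ q3): β-rule — branch into (q1 ∨ q3)  //  q3.
              branch 1.1.1.1 (add (q1 ∨ q3)):
                (q1 ∨ q3): β-rule — branch into q1  //  q3.
                  branch 1.1.1.1.1 (add q1):
                    ○ open, literals {q1=1, q2=0, q3=1}.
                  branch 1.1.1.1.2 (add q3):
                    ○ open, literals {q2=0, q3=1}.
              branch 1.1.1.2 (add q3):
                ○ open, literals {q2=0, q3=1}.
          branch 1.1.2 (add (¬q1 ∨ (q1 → q2))):
            ((q1 ∨ q3) ∨ q3): β-rule — branch into (q1 ∨ q3)  //  q3.
              branch 1.1.2.1 (add (q1 ∨ q3)):
                (¬q1 ∨ (q1 → q2)): β-rule — branch into ¬q1  //  (q1 → q2).
                  branch 1.1.2.1.1 (add ¬q1):
                    (q1 ∨ q3): β-rule — branch into q1  //  q3.
                      branch 1.1.2.1.1.1 (add q1):
                        × closes — contains both q1 and ¬q1.
                      branch 1.1.2.1.1.2 (add q3):
                        ○ open, literals {q1=0, q3=1}.
                  branch 1.1.2.1.2 (add (q1 → q2)):
                    (q1 ∨ q3): β-rule — branch into q1  //  q3.
                      branch 1.1.2.1.2.1 (add q1):
                        (q1 → q2): β-rule — branch into ¬q1  //  q2.
                          branch 1.1.2.1.2.1.1 (add ¬q1):
                            × closes — contains both q1 and ¬q1.
                          branch 1.1.2.1.2.1.2 (add q2):
                            ○ open, literals {q1=1, q2=1, q3=1}.
                      branch 1.1.2.1.2.2 (add q3):
                        (q1 → q2): β-rule — branch into ¬q1  //  q2.
                          branch 1.1.2.1.2.2.1 (add ¬q1):
                            ○ open, literals {q1=0, q3=1}.
                          branch 1.1.2.1.2.2.2 (add q2):
                            ○ open, literals {q2=1, q3=1}.
              branch 1.1.2.2 (add q3):
                (¬q1 ∨ (q1 → q2)): β-rule — branch into ¬q1  //  (q1 → q2).
                  branch 1.1.2.2.1 (add ¬q1):
                    ○ open, literals {q1=0, q3=1}.
                  branch 1.1.2.2.2 (add (q1 → q2)):
                    (q1 → q2): β-rule — branch into ¬q1  //  q2.
                      branch 1.1.2.2.2.1 (add ¬q1):
                        ○ open, literals {q1=0, q3=1}.
                      branch 1.1.2.2.2.2 (add q2):
                        ○ open, literals {q2=1, q3=1}.
      branch 1.2 (add q1):
        (q2 → (¬q1 ∨ (q1 → q2))): β-rule — branch into ¬q2  //  (¬q1 ∨ (q1 → q2)).
          branch 1.2.1 (add ¬q2):
            ○ open, literals {q1=1, q2=0, q3=1}.
          branch 1.2.2 (add (¬q1 ∨ (q1 → q2))):
            (¬q1 ∨ (q1 → q2)): β-rule — branch into ¬q1  //  (q1 → q2).
              branch 1.2.2.1 (add ¬q1):
                × closes — contains both q1 and ¬q1.
              branch 1.2.2.2 (add (q1 → q2)):
                (q1 → q2): β-rule — branch into ¬q1  //  q2.
                  branch 1.2.2.2.1 (add ¬q1):
                    × closes — contains both q1 and ¬q1.
                  branch 1.2.2.2.2 (add q2):
                    ○ open, literals {q1=1, q2=1, q3=1}.
  branch 2 (add ¬(q3 ∧ ¬¬(q2 → (¬q1 ∨ (q1 → q2)))), ¬(((q1 ∨ q3) ∨ q3) ∨ q1)):
    ¬(((q1 ∨ q3) ∨ q3) ∨ q1): α-rule — add ¬((q1 ∨ q3) ∨ q3), ¬q1.
    ¬((q1 ∨ q3) ∨ q3): α-rule — add ¬(q1 ∨ q3), ¬q3.
    ¬(q1 ∨ q3): α-rule — add ¬q1, ¬q3.
    ¬(q3 ∧ ¬¬(q2 → (¬q1 ∨ (q1 → q2)))): β-rule — branch into ¬q3  //  ¬¬¬(q2 → (¬q1 ∨ (q1 → q2))).
      branch 2.1 (add ¬q3):
        ○ open, literals {q1=0, q3=0}.
      branch 2.2 (add ¬¬¬(q2 → (¬q1 ∨ (q1 → q2)))):
        ¬¬¬(q2 → (¬q1 ∨ (q1 → q2))): drop double negation, giving ¬(q2 → (¬q1 ∨ (q1 → q2))).
        ¬(q2 → (¬q1 ∨ (q1 → q2))): α-rule — add q2, ¬(¬q1 ∨ (q1 → q2)).
        ¬(¬q1 ∨ (q1 → q2)): α-rule — add ¬¬q1, ¬(q1 → q2).
        × closes — contains both q1 and ¬q1.
5 branches closed, 13 open.
Each open branch fixes some atoms; the unmentioned ones are free. Counting distinct full assignments: branch {q1=1, q2=0, q3=1} (none free) contributes 1 new; branch {q2=0, q3=1} (q1) contributes 1 new; branch {q2=0, q3=1} (q1) contributes 0 new; branch {q1=0, q3=1} (q2) contributes 1 new; branch {q1=1, q2=1, q3=1} (none free) contributes 1 new; branch {q1=0, q3=1} (q2) contributes 0 new; branch {q2=1, q3=1} (q1) contributes 0 new; branch {q1=0, q3=1} (q2) contributes 0 new; branch {q1=0, q3=1} (q2) contributes 0 new; branch {q2=1, q3=1} (q1) contributes 0 new; branch {q1=1, q2=0, q3=1} (none free) contributes 0 new; branch {q1=1, q2=1, q3=1} (none free) contributes 0 new; branch {q1=0, q3=0} (q2) contributes 2 new. Total: 6.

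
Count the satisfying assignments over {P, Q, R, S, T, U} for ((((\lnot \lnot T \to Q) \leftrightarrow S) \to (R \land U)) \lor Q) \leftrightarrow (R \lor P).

44

Initial set: {T (((((\lnot \lnot T \to Q) \leftrightarrow S) \to (R \land U)) \lor Q) \leftrightarrow (R \lor P))}.
T (((((\lnot \lnot T \to Q) \leftrightarrow S) \to (R \land U)) \lor Q) \leftrightarrow (R \lor P)): β-rule — branch into T ((((\lnot \lnot T \to Q) \leftrightarrow S) \to (R \land U)) \lor Q), T (R \lor P)  //  F ((((\lnot \lnot T \to Q) \leftrightarrow S) \to (R \land U)) \lor Q), F (R \lor P).
  branch 1 (add T ((((\lnot \lnot T \to Q) \leftrightarrow S) \to (R \land U)) \lor Q), T (R \lor P)):
    T ((((\lnot \lnot T \to Q) \leftrightarrow S) \to (R \land U)) \lor Q): β-rule — branch into T (((\lnot \lnot T \to Q) \leftrightarrow S) \to (R \land U))  //  T Q.
      branch 1.1 (add T (((\lnot \lnot T \to Q) \leftrightarrow S) \to (R \land U))):
        T (R \lor P): β-rule — branch into T R  //  T P.
          branch 1.1.1 (add T R):
            T (((\lnot \lnot T \to Q) \leftrightarrow S) \to (R \land U)): β-rule — branch into F ((\lnot \lnot T \to Q) \leftrightarrow S)  //  T (R \land U).
              branch 1.1.1.1 (add F ((\lnot \lnot T \to Q) \leftrightarrow S)):
                F ((\lnot \lnot T \to Q) \leftrightarrow S): β-rule — branch into T (\lnot \lnot T \to Q), F S  //  F (\lnot \lnot T \to Q), T S.
                  branch 1.1.1.1.1 (add T (\lnot \lnot T \to Q), F S):
                    T (\lnot \lnot T \to Q): β-rule — branch into F \lnot \lnot T  //  T Q.
                      branch 1.1.1.1.1.1 (add F \lnot \lnot T):
                        F \lnot \lnot T: drop double negation, giving F T.
                        ○ open, literals {R=1, S=0, T=0}.
                      branch 1.1.1.1.1.2 (add T Q):
                        ○ open, literals {Q=1, R=1, S=0}.
                  branch 1.1.1.1.2 (add F (\lnot \lnot T \to Q), T S):
                    F (\lnot \lnot T \to Q): α-rule — add T \lnot \lnot T, F Q.
                    T \lnot \lnot T: drop double negation, giving T T.
                    ○ open, literals {Q=0, R=1, S=1, T=1}.
              branch 1.1.1.2 (add T (R \land U)):
                T (R \land U): α-rule — add T R, T U.
                ○ open, literals {R=1, U=1}.
          branch 1.1.2 (add T P):
            T (((\lnot \lnot T \to Q) \leftrightarrow S) \to (R \land U)): β-rule — branch into F ((\lnot \lnot T \to Q) \leftrightarrow S)  //  T (R \land U).
              branch 1.1.2.1 (add F ((\lnot \lnot T \to Q) \leftrightarrow S)):
                F ((\lnot \lnot T \to Q) \leftrightarrow S): β-rule — branch into T (\lnot \lnot T \to Q), F S  //  F (\lnot \lnot T \to Q), T S.
                  branch 1.1.2.1.1 (add T (\lnot \lnot T \to Q), F S):
                    T (\lnot \lnot T \to Q): β-rule — branch into F \lnot \lnot T  //  T Q.
                      branch 1.1.2.1.1.1 (add F \lnot \lnot T):
                        F \lnot \lnot T: drop double negation, giving F T.
                        ○ open, literals {P=1, S=0, T=0}.
                      branch 1.1.2.1.1.2 (add T Q):
                        ○ open, literals {P=1, Q=1, S=0}.
                  branch 1.1.2.1.2 (add F (\lnot \lnot T \to Q), T S):
                    F (\lnot \lnot T \to Q): α-rule — add T \lnot \lnot T, F Q.
                    T \lnot \lnot T: drop double negation, giving T T.
                    ○ open, literals {P=1, Q=0, S=1, T=1}.
              branch 1.1.2.2 (add T (R \land U)):
                T (R \land U): α-rule — add T R, T U.
                ○ open, literals {P=1, R=1, U=1}.
      branch 1.2 (add T Q):
        T (R \lor P): β-rule — branch into T R  //  T P.
          branch 1.2.1 (add T R):
            ○ open, literals {Q=1, R=1}.
          branch 1.2.2 (add T P):
            ○ open, literals {P=1, Q=1}.
  branch 2 (add F ((((\lnot \lnot T \to Q) \leftrightarrow S) \to (R \land U)) \lor Q), F (R \lor P)):
    F ((((\lnot \lnot T \to Q) \leftrightarrow S) \to (R \land U)) \lor Q): α-rule — add F (((\lnot \lnot T \to Q) \leftrightarrow S) \to (R \land U)), F Q.
    F (R \lor P): α-rule — add F R, F P.
    F (((\lnot \lnot T \to Q) \leftrightarrow S) \to (R \land U)): α-rule — add T ((\lnot \lnot T \to Q) \leftrightarrow S), F (R \land U).
    T ((\lnot \lnot T \to Q) \leftrightarrow S): β-rule — branch into T (\lnot \lnot T \to Q), T S  //  F (\lnot \lnot T \to Q), F S.
      branch 2.1 (add T (\lnot \lnot T \to Q), T S):
        F (R \land U): β-rule — branch into F R  //  F U.
          branch 2.1.1 (add F R):
            T (\lnot \lnot T \to Q): β-rule — branch into F \lnot \lnot T  //  T Q.
              branch 2.1.1.1 (add F \lnot \lnot T):
                F \lnot \lnot T: drop double negation, giving F T.
                ○ open, literals {P=0, Q=0, R=0, S=1, T=0}.
              branch 2.1.1.2 (add T Q):
                × closes — contains both Q and \lnot Q.
          branch 2.1.2 (add F U):
            T (\lnot \lnot T \to Q): β-rule — branch into F \lnot \lnot T  //  T Q.
              branch 2.1.2.1 (add F \lnot \lnot T):
                F \lnot \lnot T: drop double negation, giving F T.
                ○ open, literals {P=0, Q=0, R=0, S=1, T=0, U=0}.
              branch 2.1.2.2 (add T Q):
                × closes — contains both Q and \lnot Q.
      branch 2.2 (add F (\lnot \lnot T \to Q), F S):
        F (\lnot \lnot T \to Q): α-rule — add T \lnot \lnot T, F Q.
        T \lnot \lnot T: drop double negation, giving T T.
        F (R \land U): β-rule — branch into F R  //  F U.
          branch 2.2.1 (add F R):
            ○ open, literals {P=0, Q=0, R=0, S=0, T=1}.
          branch 2.2.2 (add F U):
            ○ open, literals {P=0, Q=0, R=0, S=0, T=1, U=0}.
2 branches closed, 14 open.
Each open branch fixes some atoms; the unmentioned ones are free. Counting distinct full assignments: branch {R=1, S=0, T=0} (P, Q, U) contributes 8 new; branch {Q=1, R=1, S=0} (P, T, U) contributes 4 new; branch {Q=0, R=1, S=1, T=1} (P, U) contributes 4 new; branch {R=1, U=1} (P, Q, S, T) contributes 8 new; branch {P=1, S=0, T=0} (Q, R, U) contributes 4 new; branch {P=1, Q=1, S=0} (R, T, U) contributes 2 new; branch {P=1, Q=0, S=1, T=1} (R, U) contributes 2 new; branch {P=1, R=1, U=1} (Q, S, T) contributes 0 new; branch {Q=1, R=1} (P, S, T, U) contributes 4 new; branch {P=1, Q=1} (R, S, T, U) contributes 4 new; branch {P=0, Q=0, R=0, S=1, T=0} (U) contributes 2 new; branch {P=0, Q=0, R=0, S=1, T=0, U=0} (none free) contributes 0 new; branch {P=0, Q=0, R=0, S=0, T=1} (U) contributes 2 new; branch {P=0, Q=0, R=0, S=0, T=1, U=0} (none free) contributes 0 new. Total: 44.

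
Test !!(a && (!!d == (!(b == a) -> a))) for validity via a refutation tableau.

Not valid

Assume the negation and expand:
Initial set: {!!!(a && (!!d == (!(b == a) -> a)))}.
!!!(a && (!!d == (!(b == a) -> a))): drop double negation, giving !(a && (!!d == (!(b == a) -> a))).
!(a && (!!d == (!(b == a) -> a))): β-rule — branch into !a  //  !(!!d == (!(b == a) -> a)).
  branch 1 (add !a):
    ○ open, literals {a=0}.
  branch 2 (add !(!!d == (!(b == a) -> a))):
    !(!!d == (!(b == a) -> a)): β-rule — branch into !!d, !(!(b == a) -> a)  //  !!!d, (!(b == a) -> a).
      branch 2.1 (add !!d, !(!(b == a) -> a)):
        !!d: drop double negation, giving d.
        !(!(b == a) -> a): α-rule — add !(b == a), !a.
        !(b == a): β-rule — branch into b, !a  //  !b, a.
          branch 2.1.1 (add b, !a):
            ○ open, literals {a=0, b=1, d=1}.
          branch 2.1.2 (add !b, a):
            × closes — contains both a and !a.
      branch 2.2 (add !!!d, (!(b == a) -> a)):
        !!!d: drop double negation, giving !d.
        (!(b == a) -> a): β-rule — branch into !!(b == a)  //  a.
          branch 2.2.1 (add !!(b == a)):
            !!(b == a): β-rule — branch into b, a  //  !b, !a.
              branch 2.2.1.1 (add b, a):
                ○ open, literals {a=1, b=1, d=0}.
              branch 2.2.1.2 (add !b, !a):
                ○ open, literals {a=0, b=0, d=0}.
          branch 2.2.2 (add a):
            ○ open, literals {a=1, d=0}.
1 branch closed, 5 open.
An open branch gives a countermodel: a=0 (unmentioned atoms arbitrary); under it the original formula is false.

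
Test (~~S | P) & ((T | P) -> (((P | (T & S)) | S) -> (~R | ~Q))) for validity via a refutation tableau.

Not valid

Assume the negation and expand:
Initial set: {F ((~~S | P) & ((T | P) -> (((P | (T & S)) | S) -> (~R | ~Q))))}.
F ((~~S | P) & ((T | P) -> (((P | (T & S)) | S) -> (~R | ~Q)))): β-rule — branch into F (~~S | P)  //  F ((T | P) -> (((P | (T & S)) | S) -> (~R | ~Q))).
  branch 1 (add F (~~S | P)):
    F (~~S | P): α-rule — add F ~~S, F P.
    F ~~S: drop double negation, giving F S.
    ○ open, literals {P=0, S=0}.
  branch 2 (add F ((T | P) -> (((P | (T & S)) | S) -> (~R | ~Q)))):
    F ((T | P) -> (((P | (T & S)) | S) -> (~R | ~Q))): α-rule — add T (T | P), F (((P | (T & S)) | S) -> (~R | ~Q)).
    F (((P | (T & S)) | S) -> (~R | ~Q)): α-rule — add T ((P | (T & S)) | S), F (~R | ~Q).
    F (~R | ~Q): α-rule — add F ~R, F ~Q.
    T (T | P): β-rule — branch into T T  //  T P.
      branch 2.1 (add T T):
        T ((P | (T & S)) | S): β-rule — branch into T (P | (T & S))  //  T S.
          branch 2.1.1 (add T (P | (T & S))):
            T (P | (T & S)): β-rule — branch into T P  //  T (T & S).
              branch 2.1.1.1 (add T P):
                ○ open, literals {P=1, Q=1, R=1, T=1}.
              branch 2.1.1.2 (add T (T & S)):
                T (T & S): α-rule — add T T, T S.
                ○ open, literals {Q=1, R=1, S=1, T=1}.
          branch 2.1.2 (add T S):
            ○ open, literals {Q=1, R=1, S=1, T=1}.
      branch 2.2 (add T P):
        T ((P | (T & S)) | S): β-rule — branch into T (P | (T & S))  //  T S.
          branch 2.2.1 (add T (P | (T & S))):
            T (P | (T & S)): β-rule — branch into T P  //  T (T & S).
              branch 2.2.1.1 (add T P):
                ○ open, literals {P=1, Q=1, R=1}.
              branch 2.2.1.2 (add T (T & S)):
                T (T & S): α-rule — add T T, T S.
                ○ open, literals {P=1, Q=1, R=1, S=1, T=1}.
          branch 2.2.2 (add T S):
            ○ open, literals {P=1, Q=1, R=1, S=1}.
0 branches closed, 7 open.
An open branch gives a countermodel: P=0, S=0 (unmentioned atoms arbitrary); under it the original formula is false.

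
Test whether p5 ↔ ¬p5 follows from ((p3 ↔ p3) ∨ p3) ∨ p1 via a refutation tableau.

Initial set: {T (((p3 ↔ p3) ∨ p3) ∨ p1); F (p5 ↔ ¬p5)}.
T (((p3 ↔ p3) ∨ p3) ∨ p1): β-rule — branch into T ((p3 ↔ p3) ∨ p3)  //  T p1.
  branch 1 (add T ((p3 ↔ p3) ∨ p3)):
    F (p5 ↔ ¬p5): β-rule — branch into T p5, F ¬p5  //  F p5, T ¬p5.
      branch 1.1 (add T p5, F ¬p5):
        T ((p3 ↔ p3) ∨ p3): β-rule — branch into T (p3 ↔ p3)  //  T p3.
          branch 1.1.1 (add T (p3 ↔ p3)):
            T (p3 ↔ p3): β-rule — branch into T p3, T p3  //  F p3, F p3.
              branch 1.1.1.1 (add T p3, T p3):
                ○ open, literals {p3=T, p5=T}.
              branch 1.1.1.2 (add F p3, F p3):
                ○ open, literals {p3=F, p5=T}.
          branch 1.1.2 (add T p3):
            ○ open, literals {p3=T, p5=T}.
      branch 1.2 (add F p5, T ¬p5):
        T ((p3 ↔ p3) ∨ p3): β-rule — branch into T (p3 ↔ p3)  //  T p3.
          branch 1.2.1 (add T (p3 ↔ p3)):
            T (p3 ↔ p3): β-rule — branch into T p3, T p3  //  F p3, F p3.
              branch 1.2.1.1 (add T p3, T p3):
                ○ open, literals {p3=T, p5=F}.
              branch 1.2.1.2 (add F p3, F p3):
                ○ open, literals {p3=F, p5=F}.
          branch 1.2.2 (add T p3):
            ○ open, literals {p3=T, p5=F}.
  branch 2 (add T p1):
    F (p5 ↔ ¬p5): β-rule — branch into T p5, F ¬p5  //  F p5, T ¬p5.
      branch 2.1 (add T p5, F ¬p5):
        ○ open, literals {p1=T, p5=T}.
      branch 2.2 (add F p5, T ¬p5):
        ○ open, literals {p1=T, p5=F}.
0 branches closed, 8 open.
An open branch gives a countermodel: p3=T, p5=T (unmentioned atoms arbitrary); the premises hold there but the conclusion fails.

No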